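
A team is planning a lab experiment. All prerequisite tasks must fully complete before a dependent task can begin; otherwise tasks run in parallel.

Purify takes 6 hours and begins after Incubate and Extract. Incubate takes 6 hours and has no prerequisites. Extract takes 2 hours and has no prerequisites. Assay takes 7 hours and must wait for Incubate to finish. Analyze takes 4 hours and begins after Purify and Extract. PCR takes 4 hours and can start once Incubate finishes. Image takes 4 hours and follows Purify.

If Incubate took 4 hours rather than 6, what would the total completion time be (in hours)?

14

Critical path before the change: Incubate→Purify→Analyze = 6+6+4 = 16 giving 16 hours.
Incubate is on the critical path; changing it to 4 makes that path 14 hours.
That remains the longest chain; total 14 hours.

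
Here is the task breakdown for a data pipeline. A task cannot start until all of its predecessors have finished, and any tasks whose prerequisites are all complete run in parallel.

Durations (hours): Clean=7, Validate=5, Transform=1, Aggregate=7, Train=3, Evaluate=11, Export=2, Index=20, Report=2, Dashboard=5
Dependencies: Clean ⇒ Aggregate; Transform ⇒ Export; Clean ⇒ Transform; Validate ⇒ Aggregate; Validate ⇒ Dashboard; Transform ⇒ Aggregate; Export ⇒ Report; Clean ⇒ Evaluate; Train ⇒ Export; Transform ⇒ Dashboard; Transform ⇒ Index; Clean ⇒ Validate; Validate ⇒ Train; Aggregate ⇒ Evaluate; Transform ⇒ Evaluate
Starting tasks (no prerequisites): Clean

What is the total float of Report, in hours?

Clean→Validate→Aggregate→Evaluate = 7+5+7+11 = 30 sets the makespan at 30 hours.
Longest path through Report: 19 hours (earliest finish 19, latest finish 30).
So Report can slip 30 − 19 = 11 hours.

11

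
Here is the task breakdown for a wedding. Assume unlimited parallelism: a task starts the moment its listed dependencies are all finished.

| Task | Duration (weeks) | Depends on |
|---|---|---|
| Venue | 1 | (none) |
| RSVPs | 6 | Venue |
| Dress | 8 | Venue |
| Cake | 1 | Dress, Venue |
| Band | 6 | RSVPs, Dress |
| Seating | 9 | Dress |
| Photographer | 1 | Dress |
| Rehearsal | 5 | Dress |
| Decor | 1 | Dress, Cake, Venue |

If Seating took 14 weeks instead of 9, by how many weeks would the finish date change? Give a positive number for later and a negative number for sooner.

5

As given, the longest chain is Venue→Dress→Seating = 1+8+9 = 18, so the finish is 18 weeks.
Seating lies on that path, so at 14 weeks the path becomes 23 weeks.
No other chain overtakes it, so the finish is 23 weeks.
Change in finish: 23 − 18 = +5 weeks.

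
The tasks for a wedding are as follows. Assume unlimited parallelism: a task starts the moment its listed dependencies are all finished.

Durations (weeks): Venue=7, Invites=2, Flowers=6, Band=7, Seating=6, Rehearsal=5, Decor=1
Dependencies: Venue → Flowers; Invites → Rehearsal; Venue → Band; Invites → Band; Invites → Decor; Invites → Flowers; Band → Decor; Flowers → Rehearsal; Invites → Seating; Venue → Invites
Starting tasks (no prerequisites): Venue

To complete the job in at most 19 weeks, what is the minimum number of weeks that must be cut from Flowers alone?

1

Current finish: 20 weeks; target: 19.
Flowers is on every critical path, so each week cut from Flowers cuts the finish by one (this holds down to a finish of 17).
Need 20 − 19 = 1 week off Flowers → Flowers becomes 5 weeks, finish becomes 19.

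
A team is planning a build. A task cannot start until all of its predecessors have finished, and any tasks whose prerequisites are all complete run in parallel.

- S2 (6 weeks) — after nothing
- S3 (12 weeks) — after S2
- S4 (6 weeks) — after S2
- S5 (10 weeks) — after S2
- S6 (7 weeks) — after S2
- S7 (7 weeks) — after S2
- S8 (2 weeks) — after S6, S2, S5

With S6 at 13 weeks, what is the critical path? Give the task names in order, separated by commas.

S2, S6, S8

Critical path before the change: S2→S3 = 6+12 = 18 giving 18 weeks.
S6 is off the critical path — its longest chain is 15 weeks, giving 3 of slack.
New critical path: S2→S6→S8 = 6+13+2 = 21 ⇒ 21 weeks.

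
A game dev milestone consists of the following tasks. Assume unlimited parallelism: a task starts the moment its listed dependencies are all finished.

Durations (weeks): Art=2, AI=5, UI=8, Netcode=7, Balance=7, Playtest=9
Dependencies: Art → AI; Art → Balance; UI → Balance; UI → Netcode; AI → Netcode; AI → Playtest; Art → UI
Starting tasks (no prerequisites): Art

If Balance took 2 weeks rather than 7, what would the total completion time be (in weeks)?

17

Baseline: Art→UI→Balance = 2+8+7 = 17 → 17 weeks.
Balance lies on that path, so at 2 weeks the path becomes 12 weeks.
New critical path: Art→UI→Netcode = 2+8+7 = 17 ⇒ 17 weeks.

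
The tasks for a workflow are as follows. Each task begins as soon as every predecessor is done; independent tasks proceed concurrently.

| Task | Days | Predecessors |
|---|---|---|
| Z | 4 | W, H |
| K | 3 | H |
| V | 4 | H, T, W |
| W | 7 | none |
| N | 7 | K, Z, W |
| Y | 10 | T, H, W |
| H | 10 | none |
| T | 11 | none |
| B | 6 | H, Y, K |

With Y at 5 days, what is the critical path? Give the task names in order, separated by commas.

Critical path before the change: T→Y→B = 11+10+6 = 27 giving 27 days.
Y lies on that path, so at 5 days the path becomes 22 days.
That remains the longest chain; total 22 days.

T, Y, B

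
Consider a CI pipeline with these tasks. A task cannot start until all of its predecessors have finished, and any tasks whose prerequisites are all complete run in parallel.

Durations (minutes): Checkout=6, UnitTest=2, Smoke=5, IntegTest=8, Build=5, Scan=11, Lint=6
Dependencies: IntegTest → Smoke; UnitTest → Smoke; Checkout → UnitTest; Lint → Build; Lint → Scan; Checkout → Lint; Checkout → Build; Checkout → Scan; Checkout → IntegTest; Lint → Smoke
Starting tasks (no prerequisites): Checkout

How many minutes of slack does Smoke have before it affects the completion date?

Checkout→Lint→Scan = 6+6+11 = 23 sets the makespan at 23 minutes.
The longest chain containing Smoke totals 19 minutes.
Slack of Smoke = 18 − 14 = 4 minutes.

4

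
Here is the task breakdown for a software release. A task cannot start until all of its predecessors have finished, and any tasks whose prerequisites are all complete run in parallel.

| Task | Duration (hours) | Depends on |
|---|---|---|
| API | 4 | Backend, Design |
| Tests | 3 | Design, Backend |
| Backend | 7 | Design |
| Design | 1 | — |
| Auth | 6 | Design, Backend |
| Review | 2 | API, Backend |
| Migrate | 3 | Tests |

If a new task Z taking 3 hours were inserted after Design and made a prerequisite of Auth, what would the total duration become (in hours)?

14

Originally the plan takes 14 hours.
With Z inserted, Auth now waits for max(Design, Backend, Z).
New critical path: Design→Backend→API→Review = 1+7+4+2 = 14 ⇒ 14 hours.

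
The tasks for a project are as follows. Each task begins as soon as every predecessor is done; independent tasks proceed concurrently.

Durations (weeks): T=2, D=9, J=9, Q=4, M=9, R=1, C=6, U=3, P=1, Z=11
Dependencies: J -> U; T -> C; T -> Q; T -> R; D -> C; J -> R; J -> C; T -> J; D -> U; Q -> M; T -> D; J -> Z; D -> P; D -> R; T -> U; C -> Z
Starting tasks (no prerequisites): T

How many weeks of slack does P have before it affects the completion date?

Critical path: T→D→C→Z = 2+9+6+11 = 28, so the finish is 28 weeks.
The longest chain containing P totals 12 weeks.
Slack of P = 27 − 11 = 16 weeks.

16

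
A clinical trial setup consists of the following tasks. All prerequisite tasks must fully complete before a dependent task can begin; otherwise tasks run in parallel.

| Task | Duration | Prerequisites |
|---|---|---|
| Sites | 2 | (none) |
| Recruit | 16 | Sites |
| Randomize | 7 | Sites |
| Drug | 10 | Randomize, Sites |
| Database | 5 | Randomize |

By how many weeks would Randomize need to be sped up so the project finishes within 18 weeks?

1

Current finish: 19 weeks; target: 18.
Randomize is on every critical path, so each week cut from Randomize cuts the finish by one (this holds down to a finish of 18).
Need 19 − 18 = 1 week off Randomize → Randomize becomes 6 weeks, finish becomes 18.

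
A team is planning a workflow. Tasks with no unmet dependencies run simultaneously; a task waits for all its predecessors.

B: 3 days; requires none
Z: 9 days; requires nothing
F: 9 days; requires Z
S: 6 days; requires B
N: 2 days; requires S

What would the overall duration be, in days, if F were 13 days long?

Baseline: Z→F = 9+9 = 18 → 18 days.
Since F is critical, the +4 change carries straight to that chain (now 22 days).
That remains the longest chain; total 22 days.

22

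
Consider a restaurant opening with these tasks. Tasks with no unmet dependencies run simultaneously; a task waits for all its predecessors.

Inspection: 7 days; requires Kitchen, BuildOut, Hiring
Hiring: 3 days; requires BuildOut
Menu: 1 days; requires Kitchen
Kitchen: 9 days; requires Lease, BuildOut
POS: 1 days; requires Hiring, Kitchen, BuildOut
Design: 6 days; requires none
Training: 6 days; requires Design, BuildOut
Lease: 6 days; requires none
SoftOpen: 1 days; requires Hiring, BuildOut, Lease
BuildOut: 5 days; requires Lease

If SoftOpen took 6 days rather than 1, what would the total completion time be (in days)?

27

The binding path is Lease→BuildOut→Kitchen→Inspection = 6+5+9+7 = 27; finish at 27 days.
SoftOpen has 12 days of float (longest path through it is 15).
That remains the longest chain; total 27 days.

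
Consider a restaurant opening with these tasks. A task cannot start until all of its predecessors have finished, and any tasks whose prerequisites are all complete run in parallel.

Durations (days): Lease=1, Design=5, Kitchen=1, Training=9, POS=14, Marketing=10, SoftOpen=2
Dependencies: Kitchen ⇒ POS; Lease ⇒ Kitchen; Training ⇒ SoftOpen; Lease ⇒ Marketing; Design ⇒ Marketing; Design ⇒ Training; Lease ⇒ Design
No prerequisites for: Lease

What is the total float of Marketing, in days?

1

Lease→Design→Training→SoftOpen = 1+5+9+2 = 17 sets the makespan at 17 days.
Marketing finishes as early as 16 and must finish by 17.
Float = 17 − 16 = 1.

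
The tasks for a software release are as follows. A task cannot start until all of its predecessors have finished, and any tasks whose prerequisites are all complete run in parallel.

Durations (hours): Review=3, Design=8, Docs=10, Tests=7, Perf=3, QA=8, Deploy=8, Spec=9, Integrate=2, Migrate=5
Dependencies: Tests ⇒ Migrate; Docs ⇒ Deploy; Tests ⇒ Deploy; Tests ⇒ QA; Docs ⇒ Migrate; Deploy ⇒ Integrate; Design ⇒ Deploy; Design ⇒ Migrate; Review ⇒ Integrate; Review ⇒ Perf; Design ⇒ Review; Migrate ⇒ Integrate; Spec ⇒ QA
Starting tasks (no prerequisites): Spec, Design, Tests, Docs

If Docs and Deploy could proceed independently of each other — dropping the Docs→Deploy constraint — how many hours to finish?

Original critical path: Docs→Deploy→Integrate = 10+8+2 = 20 ⇒ 20 hours.
Without Docs→Deploy, Deploy's earliest start moves from 10 to 8.
After: Design→Deploy→Integrate = 8+8+2 = 18 → 18 hours.

18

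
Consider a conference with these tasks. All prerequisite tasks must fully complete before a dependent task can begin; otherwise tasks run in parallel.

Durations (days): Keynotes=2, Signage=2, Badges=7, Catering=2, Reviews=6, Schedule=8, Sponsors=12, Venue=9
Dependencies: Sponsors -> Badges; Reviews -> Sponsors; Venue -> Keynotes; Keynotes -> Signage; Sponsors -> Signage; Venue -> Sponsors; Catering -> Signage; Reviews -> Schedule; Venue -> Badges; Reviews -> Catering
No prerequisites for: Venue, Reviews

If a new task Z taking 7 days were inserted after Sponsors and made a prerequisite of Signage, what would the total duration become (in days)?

Originally the job takes 28 days.
With Z inserted, Signage now waits for max(Keynotes, Sponsors, Catering, Z).
New critical path: Venue→Sponsors→Z→Signage = 9+12+7+2 = 30 ⇒ 30 days.

30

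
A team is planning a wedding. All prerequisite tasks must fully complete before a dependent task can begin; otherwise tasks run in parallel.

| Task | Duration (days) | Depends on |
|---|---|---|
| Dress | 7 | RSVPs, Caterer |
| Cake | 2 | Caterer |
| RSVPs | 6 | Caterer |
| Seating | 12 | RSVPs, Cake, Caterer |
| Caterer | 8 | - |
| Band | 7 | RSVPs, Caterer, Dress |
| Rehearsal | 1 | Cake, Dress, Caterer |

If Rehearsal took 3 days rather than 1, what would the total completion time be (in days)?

28

The binding path is Caterer→RSVPs→Dress→Band = 8+6+7+7 = 28; finish at 28 days.
Rehearsal is off the critical path — its longest chain is 22 days, giving 6 of slack.
No other chain overtakes it, so the finish is 28 days.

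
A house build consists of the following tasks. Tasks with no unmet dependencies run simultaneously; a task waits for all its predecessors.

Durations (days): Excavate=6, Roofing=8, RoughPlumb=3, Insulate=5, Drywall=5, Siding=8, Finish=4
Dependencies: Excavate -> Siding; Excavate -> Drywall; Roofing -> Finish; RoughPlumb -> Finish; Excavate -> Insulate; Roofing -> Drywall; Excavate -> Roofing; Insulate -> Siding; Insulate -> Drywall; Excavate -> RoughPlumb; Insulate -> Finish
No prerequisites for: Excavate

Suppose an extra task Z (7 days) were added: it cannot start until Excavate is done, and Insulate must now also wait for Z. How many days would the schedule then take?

Originally the schedule takes 19 days.
With Z inserted, Insulate now waits for max(Excavate, Z).
New critical path: Excavate→Z→Insulate→Siding = 6+7+5+8 = 26 ⇒ 26 days.

26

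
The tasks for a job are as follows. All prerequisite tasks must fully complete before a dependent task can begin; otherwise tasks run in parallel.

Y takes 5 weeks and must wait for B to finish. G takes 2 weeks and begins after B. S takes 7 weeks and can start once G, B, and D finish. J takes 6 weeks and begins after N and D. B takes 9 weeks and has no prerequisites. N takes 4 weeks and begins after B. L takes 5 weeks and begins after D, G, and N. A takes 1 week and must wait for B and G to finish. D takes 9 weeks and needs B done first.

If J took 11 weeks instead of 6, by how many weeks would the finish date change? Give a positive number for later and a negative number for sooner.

Baseline: B→D→S = 9+9+7 = 25 → 25 weeks.
J is off the critical path — its longest chain is 24 weeks, giving 1 of slack.
The binding chain switches to B→D→J = 9+9+11 = 29; finish 29 weeks.
Change in finish: 29 − 25 = +4 weeks.

4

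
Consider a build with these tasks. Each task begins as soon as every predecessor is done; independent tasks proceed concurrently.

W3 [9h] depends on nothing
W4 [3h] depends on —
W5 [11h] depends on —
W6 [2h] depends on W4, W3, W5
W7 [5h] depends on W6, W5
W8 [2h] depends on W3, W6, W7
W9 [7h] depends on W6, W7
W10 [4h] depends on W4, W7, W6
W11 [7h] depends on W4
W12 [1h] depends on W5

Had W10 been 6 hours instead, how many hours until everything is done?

Baseline: W5→W6→W7→W9 = 11+2+5+7 = 25 → 25 hours.
W10 is off the critical path — its longest chain is 22 hours, giving 3 of slack.
That remains the longest chain; total 25 hours.

25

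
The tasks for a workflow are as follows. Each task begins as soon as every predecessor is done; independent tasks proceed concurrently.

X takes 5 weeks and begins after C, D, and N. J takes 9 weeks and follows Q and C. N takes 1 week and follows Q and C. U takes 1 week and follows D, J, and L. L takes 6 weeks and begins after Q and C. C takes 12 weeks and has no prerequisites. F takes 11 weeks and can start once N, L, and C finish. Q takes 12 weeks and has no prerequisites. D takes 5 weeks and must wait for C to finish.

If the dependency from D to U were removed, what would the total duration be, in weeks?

Original critical path: Q→L→F = 12+6+11 = 29 ⇒ 29 weeks.
Dropping D→U doesn't change U's earliest start (21); another predecessor still binds.
New critical path: Q→L→F = 12+6+11 = 29 ⇒ 29 weeks.

29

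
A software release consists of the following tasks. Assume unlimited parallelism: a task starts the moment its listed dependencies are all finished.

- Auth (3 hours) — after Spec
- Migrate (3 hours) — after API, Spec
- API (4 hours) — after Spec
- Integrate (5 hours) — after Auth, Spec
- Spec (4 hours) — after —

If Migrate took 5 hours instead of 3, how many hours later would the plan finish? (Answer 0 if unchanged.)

1

Baseline: Spec→Auth→Integrate = 4+3+5 = 12 → 12 hours.
Migrate has 1 hour of float (longest path through it is 11).
Now Spec→API→Migrate = 4+4+5 = 13 is longest, so the finish becomes 13 hours.
Change in finish: 13 − 12 = +1 hours.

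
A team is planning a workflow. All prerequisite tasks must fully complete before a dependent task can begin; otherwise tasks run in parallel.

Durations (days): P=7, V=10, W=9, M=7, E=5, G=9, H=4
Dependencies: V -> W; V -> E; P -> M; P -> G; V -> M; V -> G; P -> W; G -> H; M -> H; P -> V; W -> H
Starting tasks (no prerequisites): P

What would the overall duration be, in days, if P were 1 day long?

Actual critical path: P→V→W→H = 7+10+9+4 = 30 ⇒ 30 days.
P lies on that path, so at 1 day the path becomes 24 days.
That remains the longest chain; total 24 days.

24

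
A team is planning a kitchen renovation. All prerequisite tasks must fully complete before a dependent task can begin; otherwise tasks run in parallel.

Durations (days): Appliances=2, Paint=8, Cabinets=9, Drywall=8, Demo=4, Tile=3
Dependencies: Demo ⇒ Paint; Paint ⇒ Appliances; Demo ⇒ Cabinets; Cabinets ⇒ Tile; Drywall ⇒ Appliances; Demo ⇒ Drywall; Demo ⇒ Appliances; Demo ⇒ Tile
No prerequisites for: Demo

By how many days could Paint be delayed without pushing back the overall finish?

2

Critical path: Demo→Cabinets→Tile = 4+9+3 = 16, so the finish is 16 days.
The longest chain containing Paint totals 14 days.
Slack of Paint = 6 − 4 = 2 days.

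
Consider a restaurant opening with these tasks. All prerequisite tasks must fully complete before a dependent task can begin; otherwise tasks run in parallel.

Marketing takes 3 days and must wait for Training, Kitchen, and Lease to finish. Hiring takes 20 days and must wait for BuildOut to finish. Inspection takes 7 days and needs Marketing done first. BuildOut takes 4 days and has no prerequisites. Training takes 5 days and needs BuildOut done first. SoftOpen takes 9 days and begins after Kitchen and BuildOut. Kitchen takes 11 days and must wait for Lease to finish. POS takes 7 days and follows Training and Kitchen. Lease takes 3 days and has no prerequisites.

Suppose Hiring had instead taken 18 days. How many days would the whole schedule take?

Critical path before the change: BuildOut→Hiring = 4+20 = 24 giving 24 days.
Since Hiring is critical, the -2 change carries straight to that chain (now 22 days).
Now Lease→Kitchen→Marketing→Inspection = 3+11+3+7 = 24 is longest, so the finish becomes 24 days.

24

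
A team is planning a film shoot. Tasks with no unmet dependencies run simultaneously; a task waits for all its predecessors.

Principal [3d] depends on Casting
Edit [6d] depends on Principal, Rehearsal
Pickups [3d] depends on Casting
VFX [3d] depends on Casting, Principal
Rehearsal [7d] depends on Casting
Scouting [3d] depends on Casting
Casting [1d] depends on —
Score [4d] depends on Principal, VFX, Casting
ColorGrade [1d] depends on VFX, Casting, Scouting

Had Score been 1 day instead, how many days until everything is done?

Actual critical path: Casting→Rehearsal→Edit = 1+7+6 = 14 ⇒ 14 days.
Score is off the critical path — its longest chain is 11 days, giving 3 of slack.
The critical path is still Casting→Rehearsal→Edit; finish is now 14 days.

14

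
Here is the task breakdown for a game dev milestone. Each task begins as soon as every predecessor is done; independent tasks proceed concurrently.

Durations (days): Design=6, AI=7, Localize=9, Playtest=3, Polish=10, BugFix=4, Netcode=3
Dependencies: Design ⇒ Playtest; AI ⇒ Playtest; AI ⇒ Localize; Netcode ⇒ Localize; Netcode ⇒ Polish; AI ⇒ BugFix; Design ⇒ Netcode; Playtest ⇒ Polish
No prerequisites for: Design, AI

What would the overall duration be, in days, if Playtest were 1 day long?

19

Critical path before the change: AI→Playtest→Polish = 7+3+10 = 20 giving 20 days.
Playtest lies on that path, so at 1 day the path becomes 18 days.
New critical path: Design→Netcode→Polish = 6+3+10 = 19 ⇒ 19 days.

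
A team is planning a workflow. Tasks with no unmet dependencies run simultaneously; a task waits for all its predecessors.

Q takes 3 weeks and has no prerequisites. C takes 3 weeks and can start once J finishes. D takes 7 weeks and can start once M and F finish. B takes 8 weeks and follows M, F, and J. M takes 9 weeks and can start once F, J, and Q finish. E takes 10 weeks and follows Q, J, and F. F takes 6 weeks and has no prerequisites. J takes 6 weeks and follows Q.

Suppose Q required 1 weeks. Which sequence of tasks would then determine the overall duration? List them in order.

Critical path before the change: Q→J→M→B = 3+6+9+8 = 26 giving 26 weeks.
Q lies on that path, so at 1 week the path becomes 24 weeks.
The critical path is still Q→J→M→B; finish is now 24 weeks.

Q, J, M, B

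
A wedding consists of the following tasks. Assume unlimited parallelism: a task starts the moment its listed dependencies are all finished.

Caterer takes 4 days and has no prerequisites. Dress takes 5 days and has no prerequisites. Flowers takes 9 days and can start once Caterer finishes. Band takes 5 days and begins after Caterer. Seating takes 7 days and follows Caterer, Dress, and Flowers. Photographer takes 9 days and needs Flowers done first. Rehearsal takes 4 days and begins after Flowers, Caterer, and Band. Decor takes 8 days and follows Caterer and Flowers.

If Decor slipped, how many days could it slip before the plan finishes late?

The longest chain is Caterer→Flowers→Photographer = 4+9+9 = 22; overall finish 22 days.
Longest path through Decor: 21 days (earliest finish 21, latest finish 22).
Float = 22 − 21 = 1.

1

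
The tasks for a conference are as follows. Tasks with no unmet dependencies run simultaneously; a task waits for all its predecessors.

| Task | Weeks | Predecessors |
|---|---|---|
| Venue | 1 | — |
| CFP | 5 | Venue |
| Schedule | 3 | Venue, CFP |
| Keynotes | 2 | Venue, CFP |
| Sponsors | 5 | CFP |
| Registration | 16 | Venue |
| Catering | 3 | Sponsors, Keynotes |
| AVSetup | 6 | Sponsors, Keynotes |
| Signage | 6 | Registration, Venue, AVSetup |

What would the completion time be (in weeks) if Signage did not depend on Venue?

Original critical path: Venue→CFP→Sponsors→AVSetup→Signage = 1+5+5+6+6 = 23 ⇒ 23 weeks.
Dropping Venue→Signage doesn't change Signage's earliest start (17); another predecessor still binds.
After: Venue→CFP→Sponsors→AVSetup→Signage = 1+5+5+6+6 = 23 → 23 weeks.

23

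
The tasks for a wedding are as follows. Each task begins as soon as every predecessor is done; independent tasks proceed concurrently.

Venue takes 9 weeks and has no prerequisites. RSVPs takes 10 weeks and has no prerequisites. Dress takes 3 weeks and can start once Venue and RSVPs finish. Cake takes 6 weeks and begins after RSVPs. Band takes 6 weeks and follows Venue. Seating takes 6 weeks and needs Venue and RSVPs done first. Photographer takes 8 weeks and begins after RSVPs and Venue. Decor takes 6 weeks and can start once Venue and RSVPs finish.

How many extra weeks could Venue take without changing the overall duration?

The longest chain is RSVPs→Photographer = 10+8 = 18; overall finish 18 weeks.
Venue finishes as early as 9 and must finish by 10.
So Venue can slip 10 − 9 = 1 week.

1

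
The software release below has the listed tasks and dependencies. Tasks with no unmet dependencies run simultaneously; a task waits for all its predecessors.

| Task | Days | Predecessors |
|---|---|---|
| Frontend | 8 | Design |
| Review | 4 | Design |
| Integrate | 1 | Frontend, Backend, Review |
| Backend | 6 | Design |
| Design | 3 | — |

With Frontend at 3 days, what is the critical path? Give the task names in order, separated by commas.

Design, Backend, Integrate

Critical path before the change: Design→Frontend→Integrate = 3+8+1 = 12 giving 12 days.
Frontend lies on that path, so at 3 days the path becomes 7 days.
Now Design→Backend→Integrate = 3+6+1 = 10 is longest, so the finish becomes 10 days.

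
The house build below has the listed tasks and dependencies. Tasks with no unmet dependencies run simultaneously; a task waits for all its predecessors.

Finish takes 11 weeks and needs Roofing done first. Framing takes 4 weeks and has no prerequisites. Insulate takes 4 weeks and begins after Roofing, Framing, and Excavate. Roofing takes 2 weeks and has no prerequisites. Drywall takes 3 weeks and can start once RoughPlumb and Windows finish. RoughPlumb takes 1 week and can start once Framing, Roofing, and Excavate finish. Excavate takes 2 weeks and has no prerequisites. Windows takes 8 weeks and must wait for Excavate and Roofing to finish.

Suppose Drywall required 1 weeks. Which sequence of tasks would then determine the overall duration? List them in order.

The binding path is Excavate→Windows→Drywall = 2+8+3 = 13; finish at 13 weeks.
Drywall lies on that path, so at 1 week the path becomes 11 weeks.
The binding chain switches to Roofing→Finish = 2+11 = 13; finish 13 weeks.

Roofing, Finish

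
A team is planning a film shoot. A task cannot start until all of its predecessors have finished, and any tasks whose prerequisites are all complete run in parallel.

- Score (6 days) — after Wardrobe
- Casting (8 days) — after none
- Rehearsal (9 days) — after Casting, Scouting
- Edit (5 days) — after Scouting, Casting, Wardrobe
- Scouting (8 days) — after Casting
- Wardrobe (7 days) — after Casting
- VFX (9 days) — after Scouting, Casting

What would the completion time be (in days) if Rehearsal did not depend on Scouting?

25

With the dependency in place, Casting→Scouting→Rehearsal = 8+8+9 = 25 sets the finish at 25 days.
Without Scouting→Rehearsal, Rehearsal's earliest start moves from 16 to 8.
The longest chain is now Casting→Scouting→VFX = 8+8+9 = 25, so the schedule takes 25 days.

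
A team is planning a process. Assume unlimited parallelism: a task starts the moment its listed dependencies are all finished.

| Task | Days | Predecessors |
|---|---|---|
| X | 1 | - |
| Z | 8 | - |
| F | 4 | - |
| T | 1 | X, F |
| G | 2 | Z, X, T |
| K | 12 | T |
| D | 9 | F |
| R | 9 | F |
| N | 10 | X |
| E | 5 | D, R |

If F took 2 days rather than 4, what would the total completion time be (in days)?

16

Baseline: F→D→E = 4+9+5 = 18 → 18 days.
F is on the critical path; changing it to 2 makes that path 16 days.
The critical path is still F→D→E; finish is now 16 days.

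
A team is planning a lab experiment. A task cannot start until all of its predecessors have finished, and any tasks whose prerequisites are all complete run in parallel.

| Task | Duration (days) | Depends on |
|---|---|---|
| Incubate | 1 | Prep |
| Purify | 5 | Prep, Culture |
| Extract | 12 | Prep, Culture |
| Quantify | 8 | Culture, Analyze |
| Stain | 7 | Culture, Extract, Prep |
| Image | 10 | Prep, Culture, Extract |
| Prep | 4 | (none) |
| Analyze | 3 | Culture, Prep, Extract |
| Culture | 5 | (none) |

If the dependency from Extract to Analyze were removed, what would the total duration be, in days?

27

Before: longest chain Culture→Extract→Analyze→Quantify = 5+12+3+8 = 28, finish 28.
Without Extract→Analyze, Analyze's earliest start moves from 17 to 5.
The longest chain is now Culture→Extract→Image = 5+12+10 = 27, so the schedule takes 27 days.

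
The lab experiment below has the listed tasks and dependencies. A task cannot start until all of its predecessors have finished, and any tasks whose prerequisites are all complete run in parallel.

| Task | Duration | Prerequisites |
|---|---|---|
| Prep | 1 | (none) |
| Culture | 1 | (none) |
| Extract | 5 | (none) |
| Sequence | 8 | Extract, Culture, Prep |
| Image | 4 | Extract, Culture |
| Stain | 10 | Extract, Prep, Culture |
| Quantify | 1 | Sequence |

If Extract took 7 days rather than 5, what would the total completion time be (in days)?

Baseline: Extract→Stain = 5+10 = 15 → 15 days.
Since Extract is critical, the +2 change carries straight to that chain (now 17 days).
That remains the longest chain; total 17 days.

17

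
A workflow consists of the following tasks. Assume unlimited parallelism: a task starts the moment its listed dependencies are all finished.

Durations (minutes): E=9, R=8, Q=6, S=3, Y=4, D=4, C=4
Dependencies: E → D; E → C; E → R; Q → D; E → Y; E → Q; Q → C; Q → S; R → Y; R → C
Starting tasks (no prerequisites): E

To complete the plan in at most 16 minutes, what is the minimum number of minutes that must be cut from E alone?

5

Current finish: 21 minutes; target: 16.
E is on every critical path, so each minute cut from E cuts the finish by one (this holds down to a finish of 13).
Need 21 − 16 = 5 minutes off E → E becomes 4 minutes, finish becomes 16.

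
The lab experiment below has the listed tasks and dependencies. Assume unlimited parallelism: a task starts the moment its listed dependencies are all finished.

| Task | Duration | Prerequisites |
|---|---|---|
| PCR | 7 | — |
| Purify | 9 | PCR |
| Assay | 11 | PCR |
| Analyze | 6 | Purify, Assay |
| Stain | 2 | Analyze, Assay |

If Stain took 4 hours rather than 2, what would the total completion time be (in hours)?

28

Actual critical path: PCR→Assay→Analyze→Stain = 7+11+6+2 = 26 ⇒ 26 hours.
Stain lies on that path, so at 4 hours the path becomes 28 hours.
No other chain overtakes it, so the finish is 28 hours.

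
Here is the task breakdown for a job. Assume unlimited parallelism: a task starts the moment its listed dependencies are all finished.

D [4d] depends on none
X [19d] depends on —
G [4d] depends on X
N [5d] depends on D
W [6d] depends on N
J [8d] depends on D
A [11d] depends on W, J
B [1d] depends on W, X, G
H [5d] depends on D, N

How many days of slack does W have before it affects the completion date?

0

Critical path: D→N→W→A = 4+5+6+11 = 26, so the finish is 26 days.
The longest chain containing W totals 26 days.
Slack of W = 9 − 9 = 0 days.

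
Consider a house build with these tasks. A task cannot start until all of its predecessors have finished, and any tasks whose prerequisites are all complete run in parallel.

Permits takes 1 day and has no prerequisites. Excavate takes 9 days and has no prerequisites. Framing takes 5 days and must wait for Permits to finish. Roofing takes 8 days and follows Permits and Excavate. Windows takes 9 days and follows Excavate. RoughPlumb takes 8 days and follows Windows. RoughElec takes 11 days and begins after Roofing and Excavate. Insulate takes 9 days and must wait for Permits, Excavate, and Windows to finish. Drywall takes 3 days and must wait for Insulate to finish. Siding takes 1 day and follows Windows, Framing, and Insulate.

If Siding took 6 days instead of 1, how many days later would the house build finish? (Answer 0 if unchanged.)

3

Critical path before the change: Excavate→Windows→Insulate→Drywall = 9+9+9+3 = 30 giving 30 days.
Siding has 2 days of float (longest path through it is 28).
Now Excavate→Windows→Insulate→Siding = 9+9+9+6 = 33 is longest, so the finish becomes 33 days.
Change in finish: 33 − 30 = +3 days.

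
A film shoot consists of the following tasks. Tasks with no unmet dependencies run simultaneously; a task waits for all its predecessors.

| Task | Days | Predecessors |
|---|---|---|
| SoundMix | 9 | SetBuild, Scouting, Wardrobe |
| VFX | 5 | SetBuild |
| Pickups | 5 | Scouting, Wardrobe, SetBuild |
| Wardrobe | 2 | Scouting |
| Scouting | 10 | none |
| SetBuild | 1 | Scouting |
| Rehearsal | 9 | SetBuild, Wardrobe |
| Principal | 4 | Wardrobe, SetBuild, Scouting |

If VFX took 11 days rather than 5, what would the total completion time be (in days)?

22

Actual critical path: Scouting→Wardrobe→Rehearsal = 10+2+9 = 21 ⇒ 21 days.
VFX is off the critical path — its longest chain is 16 days, giving 5 of slack.
New critical path: Scouting→SetBuild→VFX = 10+1+11 = 22 ⇒ 22 days.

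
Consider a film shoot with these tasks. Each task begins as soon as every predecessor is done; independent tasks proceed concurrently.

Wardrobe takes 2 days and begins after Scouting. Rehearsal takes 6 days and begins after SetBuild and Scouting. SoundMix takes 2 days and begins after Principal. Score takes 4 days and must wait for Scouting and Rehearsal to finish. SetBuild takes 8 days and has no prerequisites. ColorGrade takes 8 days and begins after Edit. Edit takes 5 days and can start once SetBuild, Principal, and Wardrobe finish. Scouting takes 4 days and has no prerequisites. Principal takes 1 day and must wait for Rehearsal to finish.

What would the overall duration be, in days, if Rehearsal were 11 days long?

33

As given, the longest chain is SetBuild→Rehearsal→Principal→Edit→ColorGrade = 8+6+1+5+8 = 28, so the finish is 28 days.
Since Rehearsal is critical, the +5 change carries straight to that chain (now 33 days).
That remains the longest chain; total 33 days.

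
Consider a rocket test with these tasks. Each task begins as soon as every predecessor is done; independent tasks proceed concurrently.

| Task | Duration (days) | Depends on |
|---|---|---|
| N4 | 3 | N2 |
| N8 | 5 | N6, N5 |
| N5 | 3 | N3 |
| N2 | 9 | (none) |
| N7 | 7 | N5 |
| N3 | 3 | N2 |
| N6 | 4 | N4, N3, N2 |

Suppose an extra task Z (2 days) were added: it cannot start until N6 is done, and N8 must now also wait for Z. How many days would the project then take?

23

Originally the project takes 22 days.
With Z inserted, N8 now waits for max(N6, N5, Z).
New critical path: N2→N3→N6→Z→N8 = 9+3+4+2+5 = 23 ⇒ 23 days.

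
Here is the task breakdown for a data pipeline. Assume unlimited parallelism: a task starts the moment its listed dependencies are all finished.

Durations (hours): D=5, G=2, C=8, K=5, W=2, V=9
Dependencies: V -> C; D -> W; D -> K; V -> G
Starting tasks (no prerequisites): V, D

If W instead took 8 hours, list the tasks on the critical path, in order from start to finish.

V, C

Baseline: V→C = 9+8 = 17 → 17 hours.
W is off the critical path — its longest chain is 7 hours, giving 10 of slack.
That remains the longest chain; total 17 hours.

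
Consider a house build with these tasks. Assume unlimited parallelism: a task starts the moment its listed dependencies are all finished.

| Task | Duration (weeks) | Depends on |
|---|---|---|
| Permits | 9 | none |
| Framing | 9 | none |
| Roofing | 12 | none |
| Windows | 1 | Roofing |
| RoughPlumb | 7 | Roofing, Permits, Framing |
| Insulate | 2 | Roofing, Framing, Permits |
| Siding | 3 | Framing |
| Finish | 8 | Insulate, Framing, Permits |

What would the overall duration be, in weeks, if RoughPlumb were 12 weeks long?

24

Critical path before the change: Roofing→Insulate→Finish = 12+2+8 = 22 giving 22 weeks.
The longest path through RoughPlumb is only 19 weeks, so RoughPlumb has float 3.
The binding chain switches to Roofing→RoughPlumb = 12+12 = 24; finish 24 weeks.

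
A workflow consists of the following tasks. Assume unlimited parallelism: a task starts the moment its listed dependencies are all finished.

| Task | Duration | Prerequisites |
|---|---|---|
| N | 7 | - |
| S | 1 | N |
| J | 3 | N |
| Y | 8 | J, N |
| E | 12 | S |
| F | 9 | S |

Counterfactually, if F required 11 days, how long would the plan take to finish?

Baseline: N→S→E = 7+1+12 = 20 → 20 days.
The longest path through F is only 17 days, so F has float 3.
That remains the longest chain; total 20 days.

20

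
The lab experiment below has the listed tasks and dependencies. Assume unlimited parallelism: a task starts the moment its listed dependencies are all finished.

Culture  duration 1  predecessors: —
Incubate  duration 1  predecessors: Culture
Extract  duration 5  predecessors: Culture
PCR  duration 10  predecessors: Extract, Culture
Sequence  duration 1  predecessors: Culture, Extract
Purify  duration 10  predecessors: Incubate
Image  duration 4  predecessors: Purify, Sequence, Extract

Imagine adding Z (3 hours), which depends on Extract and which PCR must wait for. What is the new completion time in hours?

19

Originally the job takes 16 hours.
With Z inserted, PCR now waits for max(Extract, Culture, Z).
New critical path: Culture→Extract→Z→PCR = 1+5+3+10 = 19 ⇒ 19 hours.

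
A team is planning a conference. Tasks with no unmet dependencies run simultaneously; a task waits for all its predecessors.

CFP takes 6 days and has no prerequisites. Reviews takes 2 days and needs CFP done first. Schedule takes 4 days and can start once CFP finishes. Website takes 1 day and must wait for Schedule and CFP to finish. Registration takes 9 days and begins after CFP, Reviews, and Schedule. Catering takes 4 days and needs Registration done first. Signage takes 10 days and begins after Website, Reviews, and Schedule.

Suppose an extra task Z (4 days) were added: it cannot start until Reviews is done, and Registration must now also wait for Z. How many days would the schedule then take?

25

Originally the schedule takes 23 days.
With Z inserted, Registration now waits for max(CFP, Reviews, Schedule, Z).
New critical path: CFP→Reviews→Z→Registration→Catering = 6+2+4+9+4 = 25 ⇒ 25 days.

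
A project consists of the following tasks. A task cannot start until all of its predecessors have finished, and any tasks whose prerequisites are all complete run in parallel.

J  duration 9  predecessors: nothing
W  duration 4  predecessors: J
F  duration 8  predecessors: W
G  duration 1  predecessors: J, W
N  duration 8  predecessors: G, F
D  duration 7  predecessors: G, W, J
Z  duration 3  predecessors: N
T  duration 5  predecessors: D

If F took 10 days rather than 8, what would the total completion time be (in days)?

Baseline: J→W→F→N→Z = 9+4+8+8+3 = 32 → 32 days.
Since F is critical, the +2 change carries straight to that chain (now 34 days).
That remains the longest chain; total 34 days.

34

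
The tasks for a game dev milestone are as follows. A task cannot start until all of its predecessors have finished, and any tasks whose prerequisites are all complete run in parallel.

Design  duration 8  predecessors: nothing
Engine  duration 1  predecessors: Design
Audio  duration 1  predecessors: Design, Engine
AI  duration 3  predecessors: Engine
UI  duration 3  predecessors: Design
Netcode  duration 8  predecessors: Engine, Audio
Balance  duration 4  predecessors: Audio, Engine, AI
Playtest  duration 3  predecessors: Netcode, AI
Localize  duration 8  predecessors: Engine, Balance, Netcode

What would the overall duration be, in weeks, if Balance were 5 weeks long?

Baseline: Design→Engine→Audio→Netcode→Localize = 8+1+1+8+8 = 26 → 26 weeks.
Balance is off the critical path — its longest chain is 24 weeks, giving 2 of slack.
The critical path is still Design→Engine→Audio→Netcode→Localize; finish is now 26 weeks.

26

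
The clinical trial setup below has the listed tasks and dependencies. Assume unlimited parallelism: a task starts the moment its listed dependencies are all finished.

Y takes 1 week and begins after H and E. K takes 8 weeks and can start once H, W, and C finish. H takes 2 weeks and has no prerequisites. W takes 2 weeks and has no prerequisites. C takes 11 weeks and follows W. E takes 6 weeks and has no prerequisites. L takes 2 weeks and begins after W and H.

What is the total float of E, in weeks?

W→C→K = 2+11+8 = 21 sets the makespan at 21 weeks.
The longest chain containing E totals 7 weeks.
Slack of E = 14 − 0 = 14 weeks.

14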